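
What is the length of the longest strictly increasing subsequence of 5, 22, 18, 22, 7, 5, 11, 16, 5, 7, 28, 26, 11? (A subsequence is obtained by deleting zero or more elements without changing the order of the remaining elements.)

Let dp[i] be the longest increasing subsequence ending at position i. Then dp = [1, 2, 2, 3, 2, 1, 3, 4, 1, 2, 5, 5, 3].
The maximum is 5; one witness is 5, 7, 11, 16, 28 at positions 1,5,7,8,11.

5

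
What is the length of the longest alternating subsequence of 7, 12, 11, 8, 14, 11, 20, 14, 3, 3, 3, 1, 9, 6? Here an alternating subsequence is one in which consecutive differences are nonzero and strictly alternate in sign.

A longest alternating subsequence is 7, 12, 11, 14, 11, 20, 3, 9, 6 (positions 1,2,3,5,6,7,9,13,14); its 8 consecutive differences strictly alternate in sign, and length 9 is optimal.

9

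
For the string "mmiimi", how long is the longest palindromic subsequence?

4

One longest palindromic subsequence is miim (positions 2,3,4,5); it reads the same forward and backward, and the interval DP gives dp[1][6] = 4.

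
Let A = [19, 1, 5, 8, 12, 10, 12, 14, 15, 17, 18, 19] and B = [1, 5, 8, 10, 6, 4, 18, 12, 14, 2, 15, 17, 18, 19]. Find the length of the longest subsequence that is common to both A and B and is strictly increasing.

10

For each value that appears in both, track the longest common increasing run ending there.
The best achievable length is 10; one witness is 1, 5, 8, 10, 12, 14, 15, 17, 18, 19 (A-positions 2,3,4,6,7,8,9,10,11,12, B-positions 1,2,3,4,8,9,11,12,13,14).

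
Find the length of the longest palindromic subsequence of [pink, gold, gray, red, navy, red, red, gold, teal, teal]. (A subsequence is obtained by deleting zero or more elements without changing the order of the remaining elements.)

5

One longest palindromic subsequence is gold red red red gold (positions 2,4,6,7,8); it reads the same forward and backward, and the interval DP gives dp[1][10] = 5.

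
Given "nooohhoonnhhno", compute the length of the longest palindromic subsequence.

One longest palindromic subsequence is ohhnnhho (positions 2,5,6,9,10,11,12,14); it reads the same forward and backward, and the interval DP gives dp[1][14] = 8.

8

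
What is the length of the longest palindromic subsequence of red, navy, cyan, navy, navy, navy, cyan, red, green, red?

7

One longest palindromic subsequence is red cyan navy navy navy cyan red (positions 1,3,4,5,6,7,10); it reads the same forward and backward, and the interval DP gives dp[1][10] = 7.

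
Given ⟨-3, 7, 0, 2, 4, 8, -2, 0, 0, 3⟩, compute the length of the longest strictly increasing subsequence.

5

Scanning left to right, the best length ending at each element is: -3→1, 7→2, 0→2, 2→3, 4→4, 8→5, -2→2, 0→3, 0→3, 3→4.
So the longest increasing subsequence has length 5, e.g. -3, 0, 2, 4, 8.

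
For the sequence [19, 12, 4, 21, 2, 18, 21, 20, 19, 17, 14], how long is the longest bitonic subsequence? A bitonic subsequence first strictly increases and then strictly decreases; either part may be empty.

7

Let inc[i] be the LIS ending at i and dec[i] the longest strictly decreasing subsequence starting at i. inc = [1, 1, 1, 2, 1, 2, 3, 3, 3, 2, 2], dec = [4, 3, 2, 5, 1, 3, 5, 4, 3, 2, 1].
max_i inc[i]+dec[i]−1 = 7, with one witness 12, 18, 21, 20, 19, 17, 14.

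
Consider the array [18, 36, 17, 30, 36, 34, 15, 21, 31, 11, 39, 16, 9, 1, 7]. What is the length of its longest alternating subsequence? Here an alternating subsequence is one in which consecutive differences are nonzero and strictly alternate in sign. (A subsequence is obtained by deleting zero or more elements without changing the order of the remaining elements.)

A longest alternating subsequence is 18, 36, 17, 30, 15, 21, 11, 39, 1, 7 (positions 1,2,3,4,7,8,10,11,14,15); its 9 consecutive differences strictly alternate in sign, and length 10 is optimal.

10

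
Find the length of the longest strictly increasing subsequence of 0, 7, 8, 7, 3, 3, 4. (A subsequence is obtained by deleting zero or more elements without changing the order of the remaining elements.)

Scanning left to right, the best length ending at each element is: 0→1, 7→2, 8→3, 7→2, 3→2, 3→2, 4→3.
So the longest increasing subsequence has length 3, e.g. 0, 7, 8.

3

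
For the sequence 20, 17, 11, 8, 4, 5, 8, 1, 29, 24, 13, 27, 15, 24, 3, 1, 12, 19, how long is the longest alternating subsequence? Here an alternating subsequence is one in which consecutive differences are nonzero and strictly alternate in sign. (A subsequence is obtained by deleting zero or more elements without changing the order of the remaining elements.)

Track the best alternating length ending on an up-step vs a down-step at each position: up/down = 1/1, 1/2, 1/2, 1/2, 1/2, 3/2, 3/2, 1/4, 5/1, 5/6, 5/6, 7/6, 7/8, 9/8, 5/10, 1/10, 11/10, 11/10.
The maximum over both is 11; one such subsequence is 20, 4, 5, 1, 29, 24, 27, 15, 24, 3, 12.

11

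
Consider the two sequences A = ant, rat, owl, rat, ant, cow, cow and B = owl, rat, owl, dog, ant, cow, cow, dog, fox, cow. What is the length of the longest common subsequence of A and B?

A longest common subsequence is rat, owl, ant, cow, cow (length 5); the LCS DP confirms no longer common subsequence exists.

5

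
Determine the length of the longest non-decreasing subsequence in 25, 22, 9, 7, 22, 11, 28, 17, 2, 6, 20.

One longest non-decreasing subsequence is 9, 11, 17, 20 (positions 3,6,8,11), of length 4; no longer one exists.

4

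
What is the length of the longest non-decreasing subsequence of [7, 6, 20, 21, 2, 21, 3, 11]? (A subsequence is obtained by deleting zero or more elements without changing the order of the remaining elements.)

One longest non-decreasing subsequence is 7, 20, 21, 21 (positions 1,3,4,6), of length 4; no longer one exists.

4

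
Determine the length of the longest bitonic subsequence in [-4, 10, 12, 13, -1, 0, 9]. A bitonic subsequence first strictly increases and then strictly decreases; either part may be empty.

One longest bitonic subsequence is -4, 10, 12, 13, 9 (positions 1,2,3,4,7): it rises to 13 then falls. Length 5 is optimal.

5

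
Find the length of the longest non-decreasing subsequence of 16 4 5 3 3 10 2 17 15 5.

Let dp[i] be the longest non-decreasing subsequence ending at position i. Then dp = [1, 1, 2, 1, 2, 3, 1, 4, 4, 3].
The maximum is 4; one witness is 4, 5, 10, 17 at positions 2,3,6,8.

4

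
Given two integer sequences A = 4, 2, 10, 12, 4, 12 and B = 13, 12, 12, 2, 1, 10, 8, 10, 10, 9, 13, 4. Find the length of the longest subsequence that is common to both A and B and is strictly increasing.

A longest common strictly increasing subsequence is 2, 10 (length 2); it appears in order in both A and B, and no longer such subsequence exists.

2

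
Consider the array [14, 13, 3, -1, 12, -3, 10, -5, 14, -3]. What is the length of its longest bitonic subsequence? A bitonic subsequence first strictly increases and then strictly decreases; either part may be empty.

One longest bitonic subsequence is 14, 13, 3, -1, -3, -5 (positions 1,2,3,4,6,8): it rises to 14 then falls. Length 6 is optimal.

6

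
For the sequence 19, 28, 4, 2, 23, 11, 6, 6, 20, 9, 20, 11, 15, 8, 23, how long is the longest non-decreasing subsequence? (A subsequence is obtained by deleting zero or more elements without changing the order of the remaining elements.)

7

Let dp[i] be the longest non-decreasing subsequence ending at position i. Then dp = [1, 2, 1, 1, 2, 2, 2, 3, 4, 4, 5, 5, 6, 4, 7].
The maximum is 7; one witness is 4, 6, 6, 9, 11, 15, 23 at positions 3,7,8,10,12,13,15.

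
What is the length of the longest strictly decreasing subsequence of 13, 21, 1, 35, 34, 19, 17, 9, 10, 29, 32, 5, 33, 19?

6

Let dp[i] be the longest decreasing subsequence ending at position i. Then dp = [1, 1, 2, 1, 2, 3, 4, 5, 5, 3, 3, 6, 3, 4].
The maximum is 6; one witness is 35, 34, 19, 17, 9, 5 at positions 4,5,6,7,8,12.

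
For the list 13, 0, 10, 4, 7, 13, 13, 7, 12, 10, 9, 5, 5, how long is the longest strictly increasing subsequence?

4

Let dp[i] be the longest increasing subsequence ending at position i. Then dp = [1, 1, 2, 2, 3, 4, 4, 3, 4, 4, 4, 3, 3].
The maximum is 4; one witness is 0, 4, 7, 13 at positions 2,4,5,6.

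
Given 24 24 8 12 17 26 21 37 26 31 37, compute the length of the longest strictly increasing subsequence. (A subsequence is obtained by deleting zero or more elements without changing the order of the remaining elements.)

7

Let dp[i] be the longest increasing subsequence ending at position i. Then dp = [1, 1, 1, 2, 3, 4, 4, 5, 5, 6, 7].
The maximum is 7; one witness is 8, 12, 17, 21, 26, 31, 37 at positions 3,4,5,7,9,10,11.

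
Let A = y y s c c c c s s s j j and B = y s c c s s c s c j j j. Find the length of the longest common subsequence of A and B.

9

Backtracking the LCS table gives one alignment: y (A2,B1) → s (A3,B2) → c (A6,B3) → c (A7,B4) → s (A8,B5) → s (A9,B6) → s (A10,B8) → j (A11,B11) → j (A12,B12).
So the longest common subsequence has length 9.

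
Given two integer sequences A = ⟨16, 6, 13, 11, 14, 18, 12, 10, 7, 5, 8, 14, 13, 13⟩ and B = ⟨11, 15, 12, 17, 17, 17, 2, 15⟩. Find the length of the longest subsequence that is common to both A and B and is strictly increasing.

2

A longest common strictly increasing subsequence is 11, 12 (length 2); it appears in order in both A and B, and no longer such subsequence exists.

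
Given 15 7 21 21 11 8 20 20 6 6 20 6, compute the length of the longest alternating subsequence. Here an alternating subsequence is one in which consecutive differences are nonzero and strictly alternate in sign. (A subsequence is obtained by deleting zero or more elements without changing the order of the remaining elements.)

8

A longest alternating subsequence is 15, 7, 21, 11, 20, 6, 20, 6 (positions 1,2,3,5,7,9,11,12); its 7 consecutive differences strictly alternate in sign, and length 8 is optimal.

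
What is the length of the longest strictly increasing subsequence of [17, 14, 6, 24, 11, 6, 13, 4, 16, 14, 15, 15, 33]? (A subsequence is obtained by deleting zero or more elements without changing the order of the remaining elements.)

6

Let dp[i] be the longest increasing subsequence ending at position i. Then dp = [1, 1, 1, 2, 2, 1, 3, 1, 4, 4, 5, 5, 6].
The maximum is 6; one witness is 6, 11, 13, 14, 15, 33 at positions 3,5,7,10,11,13.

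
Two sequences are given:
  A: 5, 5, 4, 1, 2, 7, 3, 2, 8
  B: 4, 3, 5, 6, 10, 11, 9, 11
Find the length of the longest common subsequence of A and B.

2

A longest common subsequence is 4, 3 (length 2); the LCS DP confirms no longer common subsequence exists.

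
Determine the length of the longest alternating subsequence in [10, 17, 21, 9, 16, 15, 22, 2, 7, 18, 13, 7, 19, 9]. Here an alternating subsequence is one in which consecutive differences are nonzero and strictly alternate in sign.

A longest alternating subsequence is 10, 17, 9, 16, 15, 22, 2, 18, 13, 19, 9 (positions 1,2,4,5,6,7,8,10,11,13,14); its 10 consecutive differences strictly alternate in sign, and length 11 is optimal.

11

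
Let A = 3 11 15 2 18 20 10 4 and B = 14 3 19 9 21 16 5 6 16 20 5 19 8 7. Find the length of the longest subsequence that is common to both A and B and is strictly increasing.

2

A longest common strictly increasing subsequence is 3, 20 (length 2); it appears in order in both A and B, and no longer such subsequence exists.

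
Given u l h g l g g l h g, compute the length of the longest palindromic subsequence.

One longest palindromic subsequence is glgglg (positions 4,5,6,7,8,10); it reads the same forward and backward, and the interval DP gives dp[1][10] = 6.

6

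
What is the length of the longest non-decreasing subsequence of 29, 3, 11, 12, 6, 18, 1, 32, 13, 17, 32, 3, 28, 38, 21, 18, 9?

Let dp[i] be the longest non-decreasing subsequence ending at position i. Then dp = [1, 1, 2, 3, 2, 4, 1, 5, 4, 5, 6, 2, 6, 7, 6, 6, 3].
The maximum is 7; one witness is 3, 11, 12, 18, 32, 32, 38 at positions 2,3,4,6,8,11,14.

7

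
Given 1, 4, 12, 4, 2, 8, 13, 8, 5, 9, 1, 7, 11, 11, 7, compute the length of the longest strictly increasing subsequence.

Scanning left to right, the best length ending at each element is: 1→1, 4→2, 12→3, 4→2, 2→2, 8→3, 13→4, 8→3, 5→3, 9→4, 1→1, 7→4, 11→5, 11→5, 7→4.
So the longest increasing subsequence has length 5, e.g. 1, 4, 8, 9, 11.

5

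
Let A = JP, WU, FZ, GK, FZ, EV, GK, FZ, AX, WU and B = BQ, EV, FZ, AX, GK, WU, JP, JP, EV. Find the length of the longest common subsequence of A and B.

Backtracking the LCS table gives one alignment: EV (A6,B2) → FZ (A8,B3) → AX (A9,B4) → WU (A10,B6).
So the longest common subsequence has length 4.

4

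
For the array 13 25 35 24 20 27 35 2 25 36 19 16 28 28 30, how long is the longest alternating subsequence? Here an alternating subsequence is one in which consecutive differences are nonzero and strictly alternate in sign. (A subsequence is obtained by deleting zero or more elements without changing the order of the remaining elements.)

Track the best alternating length ending on an up-step vs a down-step at each position: up/down = 1/1, 2/1, 2/1, 2/3, 2/3, 4/3, 4/1, 1/5, 6/5, 6/1, 6/7, 6/7, 8/7, 8/7, 8/7.
The maximum over both is 8; one such subsequence is 13, 25, 24, 27, 2, 25, 19, 28.

8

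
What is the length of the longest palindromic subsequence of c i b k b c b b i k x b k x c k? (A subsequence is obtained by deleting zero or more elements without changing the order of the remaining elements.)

9

Using dp[i][j] = 2 + dp[i+1][j−1] if the ends match, else max(dp[i+1][j], dp[i][j−1]):
dp[1][16] = 9. A witness is cbkbbbkbc at positions 1,3,4,5,7,8,10,12,15.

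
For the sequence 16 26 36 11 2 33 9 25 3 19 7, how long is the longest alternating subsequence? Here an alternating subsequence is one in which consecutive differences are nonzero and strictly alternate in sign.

9

Track the best alternating length ending on an up-step vs a down-step at each position: up/down = 1/1, 2/1, 2/1, 1/3, 1/3, 4/3, 4/5, 6/5, 4/7, 8/7, 8/9.
The maximum over both is 9; one such subsequence is 16, 26, 11, 33, 9, 25, 3, 19, 7.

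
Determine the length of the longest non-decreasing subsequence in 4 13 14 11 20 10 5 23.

Let dp[i] be the longest non-decreasing subsequence ending at position i. Then dp = [1, 2, 3, 2, 4, 2, 2, 5].
The maximum is 5; one witness is 4, 13, 14, 20, 23 at positions 1,2,3,5,8.

5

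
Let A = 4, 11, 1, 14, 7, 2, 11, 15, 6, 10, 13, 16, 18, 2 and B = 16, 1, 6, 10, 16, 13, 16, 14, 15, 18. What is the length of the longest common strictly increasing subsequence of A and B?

For each value that appears in both, track the longest common increasing run ending there.
The best achievable length is 6; one witness is 1, 6, 10, 13, 16, 18 (A-positions 3,9,10,11,12,13, B-positions 2,3,4,6,7,10).

6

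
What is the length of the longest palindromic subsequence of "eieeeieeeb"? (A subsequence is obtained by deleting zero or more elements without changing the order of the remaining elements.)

7

Using dp[i][j] = 2 + dp[i+1][j−1] if the ends match, else max(dp[i+1][j], dp[i][j−1]):
dp[1][10] = 7. A witness is eeeieee at positions 3,4,5,6,7,8,9.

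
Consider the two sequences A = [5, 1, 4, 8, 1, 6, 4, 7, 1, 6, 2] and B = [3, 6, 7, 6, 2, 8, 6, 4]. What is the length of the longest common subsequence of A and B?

A longest common subsequence is 6, 7, 6, 2 (length 4); the LCS DP confirms no longer common subsequence exists.

4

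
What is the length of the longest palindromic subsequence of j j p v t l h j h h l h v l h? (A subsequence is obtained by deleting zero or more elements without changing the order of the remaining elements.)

One longest palindromic subsequence is vlhhhlv (positions 4,6,7,9,10,11,13); it reads the same forward and backward, and the interval DP gives dp[1][15] = 7.

7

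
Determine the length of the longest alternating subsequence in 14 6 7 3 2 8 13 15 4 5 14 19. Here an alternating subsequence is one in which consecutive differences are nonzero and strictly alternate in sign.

Track the best alternating length ending on an up-step vs a down-step at each position: up/down = 1/1, 1/2, 3/2, 1/4, 1/4, 5/2, 5/2, 5/1, 5/6, 7/6, 7/6, 7/1.
The maximum over both is 7; one such subsequence is 14, 6, 7, 3, 8, 4, 5.

7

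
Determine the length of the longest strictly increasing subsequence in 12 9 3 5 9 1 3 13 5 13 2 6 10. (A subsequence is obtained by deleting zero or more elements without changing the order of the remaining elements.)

Scanning left to right, the best length ending at each element is: 12→1, 9→1, 3→1, 5→2, 9→3, 1→1, 3→2, 13→4, 5→3, 13→4, 2→2, 6→4, 10→5.
So the longest increasing subsequence has length 5, e.g. 1, 3, 5, 6, 10.

5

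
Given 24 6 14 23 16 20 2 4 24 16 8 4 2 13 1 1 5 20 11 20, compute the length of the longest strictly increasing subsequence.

Scanning left to right, the best length ending at each element is: 24→1, 6→1, 14→2, 23→3, 16→3, 20→4, 2→1, 4→2, 24→5, 16→3, 8→3, 4→2, 2→1, 13→4, 1→1, 1→1, 5→3, 20→5, 11→4, 20→5.
So the longest increasing subsequence has length 5, e.g. 6, 14, 16, 20, 24.

5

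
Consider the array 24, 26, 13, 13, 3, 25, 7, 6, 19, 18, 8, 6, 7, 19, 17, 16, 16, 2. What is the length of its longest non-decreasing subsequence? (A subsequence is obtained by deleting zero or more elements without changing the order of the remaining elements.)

6

Let dp[i] be the longest non-decreasing subsequence ending at position i. Then dp = [1, 2, 1, 2, 1, 3, 2, 2, 3, 3, 3, 3, 4, 5, 5, 5, 6, 1].
The maximum is 6; one witness is 3, 6, 6, 7, 16, 16 at positions 5,8,12,13,16,17.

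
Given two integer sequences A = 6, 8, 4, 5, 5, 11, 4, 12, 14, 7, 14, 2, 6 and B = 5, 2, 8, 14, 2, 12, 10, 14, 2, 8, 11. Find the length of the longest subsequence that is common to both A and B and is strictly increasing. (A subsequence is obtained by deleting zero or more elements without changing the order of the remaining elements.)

For each value that appears in both, track the longest common increasing run ending there.
The best achievable length is 3; one witness is 5, 12, 14 (A-positions 4,8,9, B-positions 1,6,8).

3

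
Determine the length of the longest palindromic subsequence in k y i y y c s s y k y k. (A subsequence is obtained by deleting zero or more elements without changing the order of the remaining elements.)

Using dp[i][j] = 2 + dp[i+1][j−1] if the ends match, else max(dp[i+1][j], dp[i][j−1]):
dp[1][12] = 8. A witness is kyyssyyk at positions 1,2,5,7,8,9,11,12.

8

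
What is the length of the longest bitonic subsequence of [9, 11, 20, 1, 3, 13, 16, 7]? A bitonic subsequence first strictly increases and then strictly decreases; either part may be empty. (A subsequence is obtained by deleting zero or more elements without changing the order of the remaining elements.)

One longest bitonic subsequence is 9, 11, 20, 16, 7 (positions 1,2,3,7,8): it rises to 20 then falls. Length 5 is optimal.

5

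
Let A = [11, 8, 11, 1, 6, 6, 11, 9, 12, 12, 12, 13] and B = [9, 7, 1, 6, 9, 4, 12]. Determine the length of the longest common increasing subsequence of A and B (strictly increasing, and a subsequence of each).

For each value that appears in both, track the longest common increasing run ending there.
The best achievable length is 4; one witness is 1, 6, 9, 12 (A-positions 4,5,8,9, B-positions 3,4,5,7).

4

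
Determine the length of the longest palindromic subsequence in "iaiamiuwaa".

One longest palindromic subsequence is aawaa (positions 2,4,8,9,10); it reads the same forward and backward, and the interval DP gives dp[1][10] = 5.

5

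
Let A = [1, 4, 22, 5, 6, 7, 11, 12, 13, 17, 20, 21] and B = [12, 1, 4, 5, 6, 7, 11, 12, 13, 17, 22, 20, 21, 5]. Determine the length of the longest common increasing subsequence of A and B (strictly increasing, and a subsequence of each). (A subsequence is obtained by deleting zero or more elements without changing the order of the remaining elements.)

A longest common strictly increasing subsequence is 1, 4, 5, 6, 7, 11, 12, 13, 17, 20, 21 (length 11); it appears in order in both A and B, and no longer such subsequence exists.

11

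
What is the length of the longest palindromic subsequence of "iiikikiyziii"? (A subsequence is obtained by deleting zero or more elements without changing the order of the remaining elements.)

9

One longest palindromic subsequence is iiiikiiii (positions 1,2,3,5,6,7,10,11,12); it reads the same forward and backward, and the interval DP gives dp[1][12] = 9.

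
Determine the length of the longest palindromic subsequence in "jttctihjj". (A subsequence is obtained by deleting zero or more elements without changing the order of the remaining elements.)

One longest palindromic subsequence is jtctj (positions 1,3,4,5,9); it reads the same forward and backward, and the interval DP gives dp[1][9] = 5.

5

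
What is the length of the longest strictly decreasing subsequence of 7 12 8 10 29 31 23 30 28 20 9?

5

Scanning left to right, the best length ending at each element is: 7→1, 12→1, 8→2, 10→2, 29→1, 31→1, 23→2, 30→2, 28→3, 20→4, 9→5.
So the longest decreasing subsequence has length 5, e.g. 31, 30, 28, 20, 9.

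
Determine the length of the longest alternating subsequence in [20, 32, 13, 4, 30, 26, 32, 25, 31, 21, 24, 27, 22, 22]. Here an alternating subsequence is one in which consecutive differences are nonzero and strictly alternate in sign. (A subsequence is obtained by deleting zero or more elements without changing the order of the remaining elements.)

11

Track the best alternating length ending on an up-step vs a down-step at each position: up/down = 1/1, 2/1, 1/3, 1/3, 4/3, 4/5, 6/1, 4/7, 8/7, 4/9, 10/9, 10/9, 10/11, 10/11.
The maximum over both is 11; one such subsequence is 20, 32, 13, 30, 26, 32, 25, 31, 21, 24, 22.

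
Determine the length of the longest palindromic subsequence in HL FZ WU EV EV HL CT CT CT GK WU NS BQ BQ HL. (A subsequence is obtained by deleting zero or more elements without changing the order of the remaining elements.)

7

One longest palindromic subsequence is HL WU CT CT CT WU HL (positions 1,3,7,8,9,11,15); it reads the same forward and backward, and the interval DP gives dp[1][15] = 7.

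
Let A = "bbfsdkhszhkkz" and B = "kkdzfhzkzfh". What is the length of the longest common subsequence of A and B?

5

Backtracking the LCS table gives one alignment: f (A3,B5) → h (A7,B6) → z (A9,B7) → k (A12,B8) → z (A13,B9).
So the longest common subsequence has length 5.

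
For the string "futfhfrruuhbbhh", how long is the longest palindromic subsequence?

Using dp[i][j] = 2 + dp[i+1][j−1] if the ends match, else max(dp[i+1][j], dp[i][j−1]):
dp[1][15] = 6. A witness is hhbbhh at positions 5,11,12,13,14,15.

6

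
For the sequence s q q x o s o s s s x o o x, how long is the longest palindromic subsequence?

9

One longest palindromic subsequence is xoosssoox (positions 4,5,7,8,9,10,12,13,14); it reads the same forward and backward, and the interval DP gives dp[1][14] = 9.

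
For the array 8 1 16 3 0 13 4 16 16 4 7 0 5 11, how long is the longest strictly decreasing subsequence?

4

Let dp[i] be the longest decreasing subsequence ending at position i. Then dp = [1, 2, 1, 2, 3, 2, 3, 1, 1, 3, 3, 4, 4, 3].
The maximum is 4; one witness is 16, 13, 4, 0 at positions 3,6,7,12.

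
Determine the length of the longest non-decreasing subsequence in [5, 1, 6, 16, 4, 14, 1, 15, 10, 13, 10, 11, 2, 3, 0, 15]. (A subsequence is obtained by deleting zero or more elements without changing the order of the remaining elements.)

6

One longest non-decreasing subsequence is 5, 6, 10, 10, 11, 15 (positions 1,3,9,11,12,16), of length 6; no longer one exists.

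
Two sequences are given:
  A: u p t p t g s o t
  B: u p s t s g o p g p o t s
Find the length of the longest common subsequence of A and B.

A longest common subsequence is uptpgot (length 7); the LCS DP confirms no longer common subsequence exists.

7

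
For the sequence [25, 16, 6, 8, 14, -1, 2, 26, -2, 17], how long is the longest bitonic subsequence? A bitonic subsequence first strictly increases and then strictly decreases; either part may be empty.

5

Let inc[i] be the LIS ending at i and dec[i] the longest strictly decreasing subsequence starting at i. inc = [1, 1, 1, 2, 3, 1, 2, 4, 1, 4], dec = [5, 4, 3, 3, 3, 2, 2, 2, 1, 1].
max_i inc[i]+dec[i]−1 = 5, with one witness 25, 16, 14, 2, -2.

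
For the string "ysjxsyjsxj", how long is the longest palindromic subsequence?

7

One longest palindromic subsequence is jxsjsxj (positions 3,4,5,7,8,9,10); it reads the same forward and backward, and the interval DP gives dp[1][10] = 7.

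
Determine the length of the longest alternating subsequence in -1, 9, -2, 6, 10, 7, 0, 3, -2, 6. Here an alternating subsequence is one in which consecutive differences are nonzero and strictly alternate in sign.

A longest alternating subsequence is -1, 9, -2, 6, 0, 3, -2, 6 (positions 1,2,3,4,7,8,9,10); its 7 consecutive differences strictly alternate in sign, and length 8 is optimal.

8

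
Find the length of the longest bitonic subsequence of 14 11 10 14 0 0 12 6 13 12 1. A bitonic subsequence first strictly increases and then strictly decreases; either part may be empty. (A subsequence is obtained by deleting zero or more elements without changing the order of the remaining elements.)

One longest bitonic subsequence is 14, 11, 10, 6, 1 (positions 1,2,3,8,11): it rises to 14 then falls. Length 5 is optimal.

5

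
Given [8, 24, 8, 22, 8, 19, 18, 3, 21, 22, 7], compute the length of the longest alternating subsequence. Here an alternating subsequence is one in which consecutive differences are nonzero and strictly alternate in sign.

Track the best alternating length ending on an up-step vs a down-step at each position: up/down = 1/1, 2/1, 1/3, 4/3, 1/5, 6/5, 6/7, 1/7, 8/5, 8/3, 8/9.
The maximum over both is 9; one such subsequence is 8, 24, 8, 22, 8, 19, 18, 21, 7.

9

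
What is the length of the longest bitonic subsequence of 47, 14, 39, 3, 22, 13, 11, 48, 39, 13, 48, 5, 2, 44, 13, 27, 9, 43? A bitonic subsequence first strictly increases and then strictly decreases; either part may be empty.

Let inc[i] be the LIS ending at i and dec[i] the longest strictly decreasing subsequence starting at i. inc = [1, 1, 2, 1, 2, 2, 2, 3, 3, 3, 4, 2, 1, 4, 3, 4, 3, 5], dec = [7, 5, 6, 2, 5, 4, 3, 5, 4, 3, 4, 2, 1, 3, 2, 2, 1, 1].
max_i inc[i]+dec[i]−1 = 7, with one witness 47, 39, 22, 13, 11, 5, 2.

7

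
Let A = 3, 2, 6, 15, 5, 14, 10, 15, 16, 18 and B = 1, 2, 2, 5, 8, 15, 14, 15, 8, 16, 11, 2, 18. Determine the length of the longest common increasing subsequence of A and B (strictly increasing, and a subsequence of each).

6

A longest common strictly increasing subsequence is 2, 5, 14, 15, 16, 18 (length 6); it appears in order in both A and B, and no longer such subsequence exists.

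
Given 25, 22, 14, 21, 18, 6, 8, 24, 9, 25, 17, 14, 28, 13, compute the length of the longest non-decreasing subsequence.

5

Let dp[i] be the longest non-decreasing subsequence ending at position i. Then dp = [1, 1, 1, 2, 2, 1, 2, 3, 3, 4, 4, 4, 5, 4].
The maximum is 5; one witness is 14, 21, 24, 25, 28 at positions 3,4,8,10,13.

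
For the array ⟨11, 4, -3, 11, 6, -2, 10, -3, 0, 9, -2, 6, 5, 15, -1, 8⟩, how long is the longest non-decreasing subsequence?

One longest non-decreasing subsequence is -3, -2, 0, 9, 15 (positions 3,6,9,10,14), of length 5; no longer one exists.

5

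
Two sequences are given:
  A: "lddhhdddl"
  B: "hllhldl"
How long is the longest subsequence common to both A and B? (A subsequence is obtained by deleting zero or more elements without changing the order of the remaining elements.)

A longest common subsequence is lhdl (length 4); the LCS DP confirms no longer common subsequence exists.

4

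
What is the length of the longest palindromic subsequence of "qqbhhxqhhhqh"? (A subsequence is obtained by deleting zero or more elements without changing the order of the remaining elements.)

7

One longest palindromic subsequence is hqhhhqh (positions 4,7,8,9,10,11,12); it reads the same forward and backward, and the interval DP gives dp[1][12] = 7.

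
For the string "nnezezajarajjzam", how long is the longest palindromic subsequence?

One longest palindromic subsequence is ajaraja (positions 7,8,9,10,11,13,15); it reads the same forward and backward, and the interval DP gives dp[1][16] = 7.

7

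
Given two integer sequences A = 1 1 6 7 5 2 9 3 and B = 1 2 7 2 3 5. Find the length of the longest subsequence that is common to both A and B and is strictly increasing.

For each value that appears in both, track the longest common increasing run ending there.
The best achievable length is 3; one witness is 1, 2, 3 (A-positions 1,6,8, B-positions 1,2,5).

3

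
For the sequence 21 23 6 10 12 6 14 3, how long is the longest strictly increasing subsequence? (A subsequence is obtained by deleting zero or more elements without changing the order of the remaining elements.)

Let dp[i] be the longest increasing subsequence ending at position i. Then dp = [1, 2, 1, 2, 3, 1, 4, 1].
The maximum is 4; one witness is 6, 10, 12, 14 at positions 3,4,5,7.

4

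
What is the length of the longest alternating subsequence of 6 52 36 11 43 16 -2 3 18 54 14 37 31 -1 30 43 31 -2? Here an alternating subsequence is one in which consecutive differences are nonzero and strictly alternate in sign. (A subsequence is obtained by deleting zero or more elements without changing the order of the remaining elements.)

Track the best alternating length ending on an up-step vs a down-step at each position: up/down = 1/1, 2/1, 2/3, 2/3, 4/3, 4/5, 1/5, 6/5, 6/5, 6/1, 6/7, 8/7, 8/9, 6/9, 10/9, 10/7, 10/11, 1/11.
The maximum over both is 11; one such subsequence is 6, 52, 36, 43, 16, 18, 14, 37, 31, 43, 31.

11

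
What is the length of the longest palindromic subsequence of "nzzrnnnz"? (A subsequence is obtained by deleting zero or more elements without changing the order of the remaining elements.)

Using dp[i][j] = 2 + dp[i+1][j−1] if the ends match, else max(dp[i+1][j], dp[i][j−1]):
dp[1][8] = 5. A witness is znnnz at positions 2,5,6,7,8.

5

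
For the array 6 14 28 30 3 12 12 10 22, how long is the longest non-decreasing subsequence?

4

Scanning left to right, the best length ending at each element is: 6→1, 14→2, 28→3, 30→4, 3→1, 12→2, 12→3, 10→2, 22→4.
So the longest non-decreasing subsequence has length 4, e.g. 6, 14, 28, 30.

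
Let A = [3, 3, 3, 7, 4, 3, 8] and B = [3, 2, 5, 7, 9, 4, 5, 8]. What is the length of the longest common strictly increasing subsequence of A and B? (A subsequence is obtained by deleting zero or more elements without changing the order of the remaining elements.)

A longest common strictly increasing subsequence is 3, 7, 8 (length 3); it appears in order in both A and B, and no longer such subsequence exists.

3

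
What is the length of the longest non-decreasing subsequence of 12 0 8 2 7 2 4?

4

Let dp[i] be the longest non-decreasing subsequence ending at position i. Then dp = [1, 1, 2, 2, 3, 3, 4].
The maximum is 4; one witness is 0, 2, 2, 4 at positions 2,4,6,7.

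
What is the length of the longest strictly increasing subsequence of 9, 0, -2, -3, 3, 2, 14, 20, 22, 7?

One longest increasing subsequence is 0, 3, 14, 20, 22 (positions 2,5,7,8,9), of length 5; no longer one exists.

5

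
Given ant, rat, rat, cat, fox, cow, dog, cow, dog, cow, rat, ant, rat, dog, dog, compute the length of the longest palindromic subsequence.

One longest palindromic subsequence is rat rat cow dog cow dog cow rat rat (positions 2,3,6,7,8,9,10,11,13); it reads the same forward and backward, and the interval DP gives dp[1][15] = 9.

9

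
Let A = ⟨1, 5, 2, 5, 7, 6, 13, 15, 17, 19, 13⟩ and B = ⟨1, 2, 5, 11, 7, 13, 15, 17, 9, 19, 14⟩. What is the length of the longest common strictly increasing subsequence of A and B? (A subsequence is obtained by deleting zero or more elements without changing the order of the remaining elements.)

For each value that appears in both, track the longest common increasing run ending there.
The best achievable length is 8; one witness is 1, 2, 5, 7, 13, 15, 17, 19 (A-positions 1,3,4,5,7,8,9,10, B-positions 1,2,3,5,6,7,8,10).

8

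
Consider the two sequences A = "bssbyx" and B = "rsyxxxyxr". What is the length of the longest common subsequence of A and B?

3

A longest common subsequence is syx (length 3); the LCS DP confirms no longer common subsequence exists.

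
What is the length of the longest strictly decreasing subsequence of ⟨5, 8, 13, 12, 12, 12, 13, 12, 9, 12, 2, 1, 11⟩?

Scanning left to right, the best length ending at each element is: 5→1, 8→1, 13→1, 12→2, 12→2, 12→2, 13→1, 12→2, 9→3, 12→2, 2→4, 1→5, 11→3.
So the longest decreasing subsequence has length 5, e.g. 13, 12, 9, 2, 1.

5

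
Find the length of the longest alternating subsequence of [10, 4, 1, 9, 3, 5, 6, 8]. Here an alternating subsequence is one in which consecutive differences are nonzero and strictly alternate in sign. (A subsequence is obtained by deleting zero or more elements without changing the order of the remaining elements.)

5

Track the best alternating length ending on an up-step vs a down-step at each position: up/down = 1/1, 1/2, 1/2, 3/2, 3/4, 5/4, 5/4, 5/4.
The maximum over both is 5; one such subsequence is 10, 4, 9, 3, 5.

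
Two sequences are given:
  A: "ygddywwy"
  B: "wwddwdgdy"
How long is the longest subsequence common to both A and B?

A longest common subsequence is ddwy (length 4); the LCS DP confirms no longer common subsequence exists.

4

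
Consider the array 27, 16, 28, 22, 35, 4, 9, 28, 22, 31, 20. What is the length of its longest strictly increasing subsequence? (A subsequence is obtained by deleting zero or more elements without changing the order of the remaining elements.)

4

One longest increasing subsequence is 16, 22, 28, 31 (positions 2,4,8,10), of length 4; no longer one exists.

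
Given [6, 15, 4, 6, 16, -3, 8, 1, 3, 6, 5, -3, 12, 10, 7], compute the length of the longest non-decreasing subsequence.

5

Let dp[i] be the longest non-decreasing subsequence ending at position i. Then dp = [1, 2, 1, 2, 3, 1, 3, 2, 3, 4, 4, 2, 5, 5, 5].
The maximum is 5; one witness is -3, 1, 3, 6, 12 at positions 6,8,9,10,13.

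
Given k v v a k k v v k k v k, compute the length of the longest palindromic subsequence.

One longest palindromic subsequence is kvkkvvkkvk (positions 1,2,5,6,7,8,9,10,11,12); it reads the same forward and backward, and the interval DP gives dp[1][12] = 10.

10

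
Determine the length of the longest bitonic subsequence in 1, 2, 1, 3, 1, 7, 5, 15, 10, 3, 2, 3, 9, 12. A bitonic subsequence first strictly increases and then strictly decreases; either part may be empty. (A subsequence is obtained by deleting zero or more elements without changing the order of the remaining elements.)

8

Let inc[i] be the LIS ending at i and dec[i] the longest strictly decreasing subsequence starting at i. inc = [1, 2, 1, 3, 1, 4, 4, 5, 5, 3, 2, 3, 5, 6], dec = [1, 2, 1, 2, 1, 4, 3, 4, 3, 2, 1, 1, 1, 1].
max_i inc[i]+dec[i]−1 = 8, with one witness 1, 2, 3, 7, 15, 10, 3, 2.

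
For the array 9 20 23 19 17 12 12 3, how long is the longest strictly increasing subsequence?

Let dp[i] be the longest increasing subsequence ending at position i. Then dp = [1, 2, 3, 2, 2, 2, 2, 1].
The maximum is 3; one witness is 9, 20, 23 at positions 1,2,3.

3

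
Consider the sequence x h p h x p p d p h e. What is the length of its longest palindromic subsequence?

One longest palindromic subsequence is hpppph (positions 2,3,6,7,9,10); it reads the same forward and backward, and the interval DP gives dp[1][11] = 6.

6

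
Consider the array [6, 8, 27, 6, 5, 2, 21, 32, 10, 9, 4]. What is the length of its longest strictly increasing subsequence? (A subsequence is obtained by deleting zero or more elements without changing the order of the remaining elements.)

4

Scanning left to right, the best length ending at each element is: 6→1, 8→2, 27→3, 6→1, 5→1, 2→1, 21→3, 32→4, 10→3, 9→3, 4→2.
So the longest increasing subsequence has length 4, e.g. 6, 8, 27, 32.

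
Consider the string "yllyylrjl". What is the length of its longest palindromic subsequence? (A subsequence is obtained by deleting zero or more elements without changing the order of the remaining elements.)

6

One longest palindromic subsequence is llyyll (positions 2,3,4,5,6,9); it reads the same forward and backward, and the interval DP gives dp[1][9] = 6.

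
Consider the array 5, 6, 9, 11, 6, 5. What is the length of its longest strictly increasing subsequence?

4

Scanning left to right, the best length ending at each element is: 5→1, 6→2, 9→3, 11→4, 6→2, 5→1.
So the longest increasing subsequence has length 4, e.g. 5, 6, 9, 11.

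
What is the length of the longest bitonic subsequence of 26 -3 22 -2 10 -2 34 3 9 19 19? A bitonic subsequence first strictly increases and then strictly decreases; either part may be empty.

Let inc[i] be the LIS ending at i and dec[i] the longest strictly decreasing subsequence starting at i. inc = [1, 1, 2, 2, 3, 2, 4, 3, 4, 5, 5], dec = [4, 1, 3, 1, 2, 1, 2, 1, 1, 1, 1].
max_i inc[i]+dec[i]−1 = 5, with one witness -3, -2, 10, 34, 19.

5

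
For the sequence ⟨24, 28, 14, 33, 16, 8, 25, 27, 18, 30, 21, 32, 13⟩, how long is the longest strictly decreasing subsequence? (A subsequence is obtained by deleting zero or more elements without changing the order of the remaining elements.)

4

Scanning left to right, the best length ending at each element is: 24→1, 28→1, 14→2, 33→1, 16→2, 8→3, 25→2, 27→2, 18→3, 30→2, 21→3, 32→2, 13→4.
So the longest decreasing subsequence has length 4, e.g. 28, 25, 18, 13.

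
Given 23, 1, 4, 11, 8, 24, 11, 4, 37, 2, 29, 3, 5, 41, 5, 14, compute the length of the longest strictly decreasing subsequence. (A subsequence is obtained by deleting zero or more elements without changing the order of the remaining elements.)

One longest decreasing subsequence is 23, 11, 8, 4, 2 (positions 1,4,5,8,10), of length 5; no longer one exists.

5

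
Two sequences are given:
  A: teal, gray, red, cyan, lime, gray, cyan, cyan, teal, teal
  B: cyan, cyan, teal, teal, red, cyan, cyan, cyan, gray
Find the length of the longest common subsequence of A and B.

A longest common subsequence is teal, red, cyan, cyan, cyan (length 5); the LCS DP confirms no longer common subsequence exists.

5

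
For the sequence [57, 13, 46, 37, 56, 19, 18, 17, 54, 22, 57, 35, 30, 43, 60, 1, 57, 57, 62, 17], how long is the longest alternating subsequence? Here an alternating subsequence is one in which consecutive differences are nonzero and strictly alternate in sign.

Track the best alternating length ending on an up-step vs a down-step at each position: up/down = 1/1, 1/2, 3/2, 3/4, 5/2, 3/6, 3/6, 3/6, 7/6, 7/8, 9/1, 9/10, 9/10, 11/10, 11/1, 1/12, 13/12, 13/12, 13/1, 13/14.
The maximum over both is 14; one such subsequence is 57, 13, 46, 37, 56, 19, 54, 22, 57, 35, 43, 1, 57, 17.

14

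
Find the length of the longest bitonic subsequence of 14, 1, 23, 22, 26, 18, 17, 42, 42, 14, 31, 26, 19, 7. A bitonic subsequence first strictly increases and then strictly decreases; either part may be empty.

8

Let inc[i] be the LIS ending at i and dec[i] the longest strictly decreasing subsequence starting at i. inc = [1, 1, 2, 2, 3, 2, 2, 4, 4, 2, 4, 3, 3, 2], dec = [2, 1, 6, 5, 5, 4, 3, 5, 5, 2, 4, 3, 2, 1].
max_i inc[i]+dec[i]−1 = 8, with one witness 14, 23, 26, 42, 31, 26, 19, 7.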